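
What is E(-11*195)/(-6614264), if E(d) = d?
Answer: 2145/6614264 ≈ 0.00032430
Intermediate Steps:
E(-11*195)/(-6614264) = -11*195/(-6614264) = -2145*(-1/6614264) = 2145/6614264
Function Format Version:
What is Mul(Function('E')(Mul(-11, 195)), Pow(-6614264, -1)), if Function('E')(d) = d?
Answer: Rational(2145, 6614264) ≈ 0.00032430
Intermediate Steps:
Mul(Function('E')(Mul(-11, 195)), Pow(-6614264, -1)) = Mul(Mul(-11, 195), Pow(-6614264, -1)) = Mul(-2145, Rational(-1, 6614264)) = Rational(2145, 6614264)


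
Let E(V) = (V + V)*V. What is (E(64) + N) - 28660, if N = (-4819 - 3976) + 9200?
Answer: -20063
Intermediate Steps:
E(V) = 2*V² (E(V) = (2*V)*V = 2*V²)
N = 405 (N = -8795 + 9200 = 405)
(E(64) + N) - 28660 = (2*64² + 405) - 28660 = (2*4096 + 405) - 28660 = (8192 + 405) - 28660 = 8597 - 28660 = -20063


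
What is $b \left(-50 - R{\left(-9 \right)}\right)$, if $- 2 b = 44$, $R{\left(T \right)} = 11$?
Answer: $1342$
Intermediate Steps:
$b = -22$ ($b = \left(- \frac{1}{2}\right) 44 = -22$)
$b \left(-50 - R{\left(-9 \right)}\right) = - 22 \left(-50 - 11\right) = \left(-22\right) \left(-61\right) = 1342$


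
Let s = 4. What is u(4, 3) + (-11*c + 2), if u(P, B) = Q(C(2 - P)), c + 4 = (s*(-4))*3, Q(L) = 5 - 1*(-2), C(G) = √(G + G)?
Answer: 581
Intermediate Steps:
C(G) = √2*√G (C(G) = √(2*G) = √2*√G)
Q(L) = 7 (Q(L) = 5 + 2 = 7)
c = -52 (c = -4 + (4*(-4))*3 = -4 - 16*3 = -4 - 48 = -52)
u(P, B) = 7
u(4, 3) + (-11*c + 2) = 7 + (-11*(-52) + 2) = 7 + (572 + 2) = 7 + 574 = 581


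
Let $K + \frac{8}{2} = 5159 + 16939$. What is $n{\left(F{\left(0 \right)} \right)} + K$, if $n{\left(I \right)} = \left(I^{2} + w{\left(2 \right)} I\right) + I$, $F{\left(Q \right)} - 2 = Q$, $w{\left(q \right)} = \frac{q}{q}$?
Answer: $22102$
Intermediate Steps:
$w{\left(q \right)} = 1$
$F{\left(Q \right)} = 2 + Q$
$K = 22094$ ($K = -4 + \left(5159 + 16939\right) = -4 + 22098 = 22094$)
$n{\left(I \right)} = I^{2} + 2 I$ ($n{\left(I \right)} = \left(I^{2} + 1 I\right) + I = \left(I^{2} + I\right) + I = \left(I + I^{2}\right) + I = I^{2} + 2 I$)
$n{\left(F{\left(0 \right)} \right)} + K = \left(2 + 0\right) \left(2 + \left(2 + 0\right)\right) + 22094 = 2 \left(2 + 2\right) + 22094 = 2 \cdot 4 + 22094 = 8 + 22094 = 22102$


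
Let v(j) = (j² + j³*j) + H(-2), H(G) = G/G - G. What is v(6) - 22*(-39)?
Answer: 2193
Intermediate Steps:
H(G) = 1 - G
v(j) = 3 + j² + j⁴ (v(j) = (j² + j³*j) + (1 - 1*(-2)) = (j² + j⁴) + (1 + 2) = (j² + j⁴) + 3 = 3 + j² + j⁴)
v(6) - 22*(-39) = (3 + 6² + 6⁴) - 22*(-39) = (3 + 36 + 1296) + 858 = 1335 + 858 = 2193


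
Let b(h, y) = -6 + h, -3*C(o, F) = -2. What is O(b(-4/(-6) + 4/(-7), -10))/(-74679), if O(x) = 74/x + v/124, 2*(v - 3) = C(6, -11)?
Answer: 1163/6945147 ≈ 0.00016746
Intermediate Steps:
C(o, F) = 2/3 (C(o, F) = -1/3*(-2) = 2/3)
v = 10/3 (v = 3 + (1/2)*(2/3) = 3 + 1/3 = 10/3 ≈ 3.3333)
O(x) = 5/186 + 74/x (O(x) = 74/x + (10/3)/124 = 74/x + (10/3)*(1/124) = 74/x + 5/186 = 5/186 + 74/x)
O(b(-4/(-6) + 4/(-7), -10))/(-74679) = (5/186 + 74/(-6 + (-4/(-6) + 4/(-7))))/(-74679) = (5/186 + 74/(-6 + (-4*(-1/6) + 4*(-1/7))))*(-1/74679) = (5/186 + 74/(-6 + (2/3 - 4/7)))*(-1/74679) = (5/186 + 74/(-6 + 2/21))*(-1/74679) = (5/186 + 74/(-124/21))*(-1/74679) = (5/186 + 74*(-21/124))*(-1/74679) = (5/186 - 777/62)*(-1/74679) = -1163/93*(-1/74679) = 1163/6945147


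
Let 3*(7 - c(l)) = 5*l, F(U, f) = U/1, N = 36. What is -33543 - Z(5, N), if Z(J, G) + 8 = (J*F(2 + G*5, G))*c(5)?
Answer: -96965/3 ≈ -32322.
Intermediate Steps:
F(U, f) = U (F(U, f) = U*1 = U)
c(l) = 7 - 5*l/3
Z(J, G) = -8 - 4*J*(2 + 5*G)/3 (Z(J, G) = -8 + (J*(2 + G*5))*(7 - 5/3*5) = -8 + (J*(2 + 5*G))*(7 - 25/3) = -8 + (J*(2 + 5*G))*(-4/3) = -8 - 4*J*(2 + 5*G)/3)
-33543 - Z(5, N) = -33543 - (-8 - 4/3*5*(2 + 5*36)) = -33543 - (-8 - 4/3*5*(2 + 180)) = -33543 - (-8 - 4/3*5*182) = -33543 - (-8 - 3640/3) = -33543 - 1*(-3664/3) = -33543 + 3664/3 = -96965/3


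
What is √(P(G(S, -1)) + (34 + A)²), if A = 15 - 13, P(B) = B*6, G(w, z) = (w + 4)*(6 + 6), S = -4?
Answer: 36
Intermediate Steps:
G(w, z) = 48 + 12*w (G(w, z) = (4 + w)*12 = 48 + 12*w)
P(B) = 6*B
A = 2
√(P(G(S, -1)) + (34 + A)²) = √(6*(48 + 12*(-4)) + (34 + 2)²) = √(6*(48 - 48) + 36²) = √(6*0 + 1296) = √(0 + 1296) = √1296 = 36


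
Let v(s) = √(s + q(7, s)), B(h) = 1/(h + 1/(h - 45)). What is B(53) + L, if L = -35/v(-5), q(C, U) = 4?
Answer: 8/425 + 35*I ≈ 0.018824 + 35.0*I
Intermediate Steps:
B(h) = 1/(h + 1/(-45 + h))
v(s) = √(4 + s) (v(s) = √(s + 4) = √(4 + s))
L = 35*I (L = -35/√(4 - 5) = -35*(-I) = -(-35)*I = 35*I ≈ 35.0*I)
B(53) + L = (-45 + 53)/(1 + 53² - 45*53) + 35*I = 8/(1 + 2809 - 2385) + 35*I = 8/425 + 35*I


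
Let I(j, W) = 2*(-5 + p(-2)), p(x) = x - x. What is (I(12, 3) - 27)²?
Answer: 1369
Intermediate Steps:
p(x) = 0
I(j, W) = -10 (I(j, W) = 2*(-5 + 0) = 2*(-5) = -10)
(I(12, 3) - 27)² = (-10 - 27)² = (-37)² = 1369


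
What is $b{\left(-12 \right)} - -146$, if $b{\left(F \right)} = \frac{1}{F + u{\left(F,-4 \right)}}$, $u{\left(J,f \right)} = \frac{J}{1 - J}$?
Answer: $\frac{24515}{168} \approx 145.92$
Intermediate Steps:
$b{\left(F \right)} = \frac{1}{F - \frac{F}{-1 + F}}$
$b{\left(-12 \right)} - -146 = \frac{-1 - 12}{\left(-12\right) \left(-2 - 12\right)} - -146 = \left(- \frac{1}{12}\right) \frac{1}{-14} \left(-13\right) + 146 = \left(- \frac{1}{12}\right) \left(- \frac{1}{14}\right) \left(-13\right) + 146 = - \frac{13}{168} + 146 = \frac{24515}{168}$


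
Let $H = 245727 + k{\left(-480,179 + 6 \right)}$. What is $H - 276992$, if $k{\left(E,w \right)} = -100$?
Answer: $-31365$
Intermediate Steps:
$H = 245627$ ($H = 245727 - 100 = 245627$)
$H - 276992 = 245627 - 276992 = -31365$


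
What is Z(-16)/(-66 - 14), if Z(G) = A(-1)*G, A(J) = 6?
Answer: 6/5 ≈ 1.2000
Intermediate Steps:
Z(G) = 6*G
Z(-16)/(-66 - 14) = (6*(-16))/(-66 - 14) = -96/(-80) = -96*(-1/80) = 6/5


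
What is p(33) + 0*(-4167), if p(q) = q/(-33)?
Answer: -1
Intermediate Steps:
p(q) = -q/33 (p(q) = q*(-1/33) = -q/33)
p(33) + 0*(-4167) = -1/33*33 + 0*(-4167) = -1 + 0 = -1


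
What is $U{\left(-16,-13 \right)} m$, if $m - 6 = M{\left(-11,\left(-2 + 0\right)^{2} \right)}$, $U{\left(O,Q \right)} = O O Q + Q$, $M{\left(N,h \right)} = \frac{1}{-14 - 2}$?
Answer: $- \frac{317395}{16} \approx -19837.0$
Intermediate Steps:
$M{\left(N,h \right)} = - \frac{1}{16}$ ($M{\left(N,h \right)} = \frac{1}{-16} = - \frac{1}{16}$)
$U{\left(O,Q \right)} = Q + Q O^{2}$ ($U{\left(O,Q \right)} = O^{2} Q + Q = Q O^{2} + Q = Q + Q O^{2}$)
$m = \frac{95}{16}$ ($m = 6 - \frac{1}{16} = \frac{95}{16} \approx 5.9375$)
$U{\left(-16,-13 \right)} m = - 13 \left(1 + \left(-16\right)^{2}\right) \frac{95}{16} = - 13 \left(1 + 256\right) \frac{95}{16} = \left(-13\right) 257 \cdot \frac{95}{16} = \left(-3341\right) \frac{95}{16} = - \frac{317395}{16}$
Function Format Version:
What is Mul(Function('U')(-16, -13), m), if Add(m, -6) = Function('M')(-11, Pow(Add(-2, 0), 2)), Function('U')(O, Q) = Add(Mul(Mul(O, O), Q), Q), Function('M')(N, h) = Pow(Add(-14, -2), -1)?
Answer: Rational(-317395, 16) ≈ -19837.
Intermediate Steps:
Function('M')(N, h) = Rational(-1, 16) (Function('M')(N, h) = Pow(-16, -1) = Rational(-1, 16))
Function('U')(O, Q) = Add(Q, Mul(Q, Pow(O, 2))) (Function('U')(O, Q) = Add(Mul(Pow(O, 2), Q), Q) = Add(Mul(Q, Pow(O, 2)), Q) = Add(Q, Mul(Q, Pow(O, 2))))
m = Rational(95, 16) (m = Add(6, Rational(-1, 16)) = Rational(95, 16) ≈ 5.9375)
Mul(Function('U')(-16, -13), m) = Mul(Mul(-13, Add(1, Pow(-16, 2))), Rational(95, 16)) = Mul(Mul(-13, Add(1, 256)), Rational(95, 16)) = Mul(Mul(-13, 257), Rational(95, 16)) = Mul(-3341, Rational(95, 16)) = Rational(-317395, 16)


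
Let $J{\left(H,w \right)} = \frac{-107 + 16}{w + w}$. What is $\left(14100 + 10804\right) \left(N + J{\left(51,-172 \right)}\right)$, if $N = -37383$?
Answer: $- \frac{40032124693}{43} \approx -9.3098 \cdot 10^{8}$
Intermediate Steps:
$J{\left(H,w \right)} = - \frac{91}{2 w}$
$\left(14100 + 10804\right) \left(N + J{\left(51,-172 \right)}\right) = \left(14100 + 10804\right) \left(-37383 - \frac{91}{2 \left(-172\right)}\right) = 24904 \left(-37383 - - \frac{91}{344}\right) = 24904 \left(-37383 + \frac{91}{344}\right) = 24904 \left(- \frac{12859661}{344}\right) = - \frac{40032124693}{43}$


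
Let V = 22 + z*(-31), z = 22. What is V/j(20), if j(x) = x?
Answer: -33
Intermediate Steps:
V = -660 (V = 22 + 22*(-31) = 22 - 682 = -660)
V/j(20) = -660/20 = -660*1/20 = -33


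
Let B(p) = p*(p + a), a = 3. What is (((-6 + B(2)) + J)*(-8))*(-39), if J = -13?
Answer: -2808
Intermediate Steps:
B(p) = p*(3 + p) (B(p) = p*(p + 3) = p*(3 + p))
(((-6 + B(2)) + J)*(-8))*(-39) = (((-6 + 2*(3 + 2)) - 13)*(-8))*(-39) = (((-6 + 2*5) - 13)*(-8))*(-39) = (((-6 + 10) - 13)*(-8))*(-39) = ((4 - 13)*(-8))*(-39) = -9*(-8)*(-39) = 72*(-39) = -2808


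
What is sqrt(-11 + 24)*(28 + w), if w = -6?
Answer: 22*sqrt(13) ≈ 79.322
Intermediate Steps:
sqrt(-11 + 24)*(28 + w) = sqrt(-11 + 24)*(28 - 6) = sqrt(13)*22 = 22*sqrt(13)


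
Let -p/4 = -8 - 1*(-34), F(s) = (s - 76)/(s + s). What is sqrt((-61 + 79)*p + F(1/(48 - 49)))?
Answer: I*sqrt(7334)/2 ≈ 42.819*I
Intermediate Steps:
F(s) = (-76 + s)/(2*s) (F(s) = (-76 + s)/((2*s)) = (-76 + s)*(1/(2*s)) = (-76 + s)/(2*s))
p = -104 (p = -4*(-8 - 1*(-34)) = -4*(-8 + 34) = -4*26 = -104)
sqrt((-61 + 79)*p + F(1/(48 - 49))) = sqrt((-61 + 79)*(-104) + (-76 + 1/(48 - 49))/(2*(1/(48 - 49)))) = sqrt(18*(-104) + (-76 + 1/(-1))/(2*(1/(-1)))) = sqrt(-1872 + (1/2)*(-76 - 1)/(-1)) = sqrt(-1872 + (1/2)*(-1)*(-77)) = sqrt(-1872 + 77/2) = sqrt(-3667/2) = I*sqrt(7334)/2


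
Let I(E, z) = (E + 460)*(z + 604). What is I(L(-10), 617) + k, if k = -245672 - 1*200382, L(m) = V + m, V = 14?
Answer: 120490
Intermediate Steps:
L(m) = 14 + m
I(E, z) = (460 + E)*(604 + z)
k = -446054 (k = -245672 - 200382 = -446054)
I(L(-10), 617) + k = (277840 + 460*617 + 604*(14 - 10) + (14 - 10)*617) - 446054 = (277840 + 283820 + 604*4 + 4*617) - 446054 = (277840 + 283820 + 2416 + 2468) - 446054 = 566544 - 446054 = 120490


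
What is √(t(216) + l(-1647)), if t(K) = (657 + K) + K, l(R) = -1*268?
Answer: √821 ≈ 28.653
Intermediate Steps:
l(R) = -268
t(K) = 657 + 2*K
√(t(216) + l(-1647)) = √((657 + 2*216) - 268) = √((657 + 432) - 268) = √(1089 - 268) = √821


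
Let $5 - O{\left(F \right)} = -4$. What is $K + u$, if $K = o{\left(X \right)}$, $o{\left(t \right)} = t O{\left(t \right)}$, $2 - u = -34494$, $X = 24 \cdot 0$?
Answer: $34496$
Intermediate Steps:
$O{\left(F \right)} = 9$ ($O{\left(F \right)} = 5 - -4 = 5 + 4 = 9$)
$X = 0$
$u = 34496$ ($u = 2 - -34494 = 2 + 34494 = 34496$)
$o{\left(t \right)} = 9 t$ ($o{\left(t \right)} = t 9 = 9 t$)
$K = 0$ ($K = 9 \cdot 0 = 0$)
$K + u = 0 + 34496 = 34496$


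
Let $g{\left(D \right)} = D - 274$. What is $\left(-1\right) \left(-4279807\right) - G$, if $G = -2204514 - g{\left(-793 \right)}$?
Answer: $6483254$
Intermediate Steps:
$g{\left(D \right)} = -274 + D$
$G = -2203447$ ($G = -2204514 - \left(-274 - 793\right) = -2204514 - -1067 = -2204514 + 1067 = -2203447$)
$\left(-1\right) \left(-4279807\right) - G = \left(-1\right) \left(-4279807\right) - -2203447 = 4279807 + 2203447 = 6483254$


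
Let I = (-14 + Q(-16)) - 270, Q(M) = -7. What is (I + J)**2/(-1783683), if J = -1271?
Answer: -221804/162153 ≈ -1.3679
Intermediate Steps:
I = -291 (I = (-14 - 7) - 270 = -21 - 270 = -291)
(I + J)**2/(-1783683) = (-291 - 1271)**2/(-1783683) = (-1562)**2*(-1/1783683) = 2439844*(-1/1783683) = -221804/162153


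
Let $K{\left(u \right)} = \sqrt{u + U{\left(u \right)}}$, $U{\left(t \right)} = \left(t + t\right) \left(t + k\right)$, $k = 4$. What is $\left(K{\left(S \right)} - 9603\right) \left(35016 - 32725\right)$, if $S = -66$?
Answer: $-22000473 + 6873 \sqrt{902} \approx -2.1794 \cdot 10^{7}$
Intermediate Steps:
$U{\left(t \right)} = 2 t \left(4 + t\right)$ ($U{\left(t \right)} = \left(t + t\right) \left(t + 4\right) = 2 t \left(4 + t\right)$)
$K{\left(u \right)} = \sqrt{u + 2 u \left(4 + u\right)}$
$\left(K{\left(S \right)} - 9603\right) \left(35016 - 32725\right) = \left(\sqrt{- 66 \left(9 + 2 \left(-66\right)\right)} - 9603\right) \left(35016 - 32725\right) = \left(\sqrt{- 66 \left(9 - 132\right)} - 9603\right) 2291 = \left(\sqrt{\left(-66\right) \left(-123\right)} - 9603\right) 2291 = \left(\sqrt{8118} - 9603\right) 2291 = \left(3 \sqrt{902} - 9603\right) 2291 = \left(-9603 + 3 \sqrt{902}\right) 2291 = -22000473 + 6873 \sqrt{902}$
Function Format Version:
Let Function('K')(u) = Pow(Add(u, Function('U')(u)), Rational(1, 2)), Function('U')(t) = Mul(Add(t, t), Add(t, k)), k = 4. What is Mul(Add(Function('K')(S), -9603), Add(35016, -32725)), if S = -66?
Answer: Add(-22000473, Mul(6873, Pow(902, Rational(1, 2)))) ≈ -2.1794e+7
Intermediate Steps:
Function('U')(t) = Mul(2, t, Add(4, t)) (Function('U')(t) = Mul(Add(t, t), Add(t, 4)) = Mul(Mul(2, t), Add(4, t)) = Mul(2, t, Add(4, t)))
Function('K')(u) = Pow(Add(u, Mul(2, u, Add(4, u))), Rational(1, 2))
Mul(Add(Function('K')(S), -9603), Add(35016, -32725)) = Mul(Add(Pow(Mul(-66, Add(9, Mul(2, -66))), Rational(1, 2)), -9603), Add(35016, -32725)) = Mul(Add(Pow(Mul(-66, Add(9, -132)), Rational(1, 2)), -9603), 2291) = Mul(Add(Pow(Mul(-66, -123), Rational(1, 2)), -9603), 2291) = Mul(Add(Pow(8118, Rational(1, 2)), -9603), 2291) = Mul(Add(Mul(3, Pow(902, Rational(1, 2))), -9603), 2291) = Mul(Add(-9603, Mul(3, Pow(902, Rational(1, 2)))), 2291) = Add(-22000473, Mul(6873, Pow(902, Rational(1, 2))))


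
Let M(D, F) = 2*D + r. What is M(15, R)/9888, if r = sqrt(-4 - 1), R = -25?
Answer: 5/1648 + I*sqrt(5)/9888 ≈ 0.003034 + 0.00022614*I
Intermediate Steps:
r = I*sqrt(5) (r = sqrt(-5) = I*sqrt(5) ≈ 2.2361*I)
M(D, F) = 2*D + I*sqrt(5)
M(15, R)/9888 = (2*15 + I*sqrt(5))/9888 = (30 + I*sqrt(5))*(1/9888) = 5/1648 + I*sqrt(5)/9888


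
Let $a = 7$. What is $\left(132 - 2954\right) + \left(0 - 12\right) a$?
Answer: $-2906$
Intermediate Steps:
$\left(132 - 2954\right) + \left(0 - 12\right) a = \left(132 - 2954\right) + \left(0 - 12\right) 7 = -2822 - 84 = -2906$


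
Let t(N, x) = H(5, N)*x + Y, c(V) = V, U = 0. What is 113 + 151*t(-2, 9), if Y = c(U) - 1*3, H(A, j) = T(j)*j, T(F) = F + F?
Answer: 10532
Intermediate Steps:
T(F) = 2*F
H(A, j) = 2*j² (H(A, j) = (2*j)*j = 2*j²)
Y = -3 (Y = 0 - 1*3 = 0 - 3 = -3)
t(N, x) = -3 + 2*x*N² (t(N, x) = (2*N²)*x - 3 = 2*x*N² - 3 = -3 + 2*x*N²)
113 + 151*t(-2, 9) = 113 + 151*(-3 + 2*9*(-2)²) = 113 + 151*(-3 + 2*9*4) = 113 + 151*(-3 + 72) = 113 + 151*69 = 113 + 10419 = 10532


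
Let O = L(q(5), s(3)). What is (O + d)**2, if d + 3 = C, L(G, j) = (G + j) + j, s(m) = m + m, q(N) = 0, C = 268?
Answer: 76729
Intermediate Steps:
s(m) = 2*m
L(G, j) = G + 2*j
d = 265 (d = -3 + 268 = 265)
O = 12 (O = 0 + 2*(2*3) = 0 + 2*6 = 0 + 12 = 12)
(O + d)**2 = (12 + 265)**2 = 277**2 = 76729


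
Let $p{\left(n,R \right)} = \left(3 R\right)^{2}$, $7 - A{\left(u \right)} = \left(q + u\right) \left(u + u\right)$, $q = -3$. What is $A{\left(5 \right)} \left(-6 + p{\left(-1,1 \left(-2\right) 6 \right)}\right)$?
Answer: $-16770$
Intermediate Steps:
$A{\left(u \right)} = 7 - 2 u \left(-3 + u\right)$ ($A{\left(u \right)} = 7 - \left(-3 + u\right) \left(u + u\right) = 7 - \left(-3 + u\right) 2 u = 7 - 2 u \left(-3 + u\right)$)
$p{\left(n,R \right)} = 9 R^{2}$
$A{\left(5 \right)} \left(-6 + p{\left(-1,1 \left(-2\right) 6 \right)}\right) = \left(7 - 2 \cdot 5^{2} + 6 \cdot 5\right) \left(-6 + 9 \left(1 \left(-2\right) 6\right)^{2}\right) = \left(7 - 50 + 30\right) \left(-6 + 9 \left(\left(-2\right) 6\right)^{2}\right) = \left(7 - 50 + 30\right) \left(-6 + 9 \left(-12\right)^{2}\right) = - 13 \left(-6 + 9 \cdot 144\right) = - 13 \left(-6 + 1296\right) = \left(-13\right) 1290 = -16770$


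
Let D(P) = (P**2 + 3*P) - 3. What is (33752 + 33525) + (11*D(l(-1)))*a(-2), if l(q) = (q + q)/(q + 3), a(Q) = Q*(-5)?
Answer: 66727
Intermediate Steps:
a(Q) = -5*Q
l(q) = 2*q/(3 + q) (l(q) = (2*q)/(3 + q) = 2*q/(3 + q))
D(P) = -3 + P**2 + 3*P
(33752 + 33525) + (11*D(l(-1)))*a(-2) = (33752 + 33525) + (11*(-3 + (2*(-1)/(3 - 1))**2 + 3*(2*(-1)/(3 - 1))))*(-5*(-2)) = 67277 + (11*(-3 + (2*(-1)/2)**2 + 3*(2*(-1)/2)))*10 = 67277 + (11*(-3 + (2*(-1)*(1/2))**2 + 3*(2*(-1)*(1/2))))*10 = 67277 + (11*(-3 + (-1)**2 + 3*(-1)))*10 = 67277 + (11*(-3 + 1 - 3))*10 = 67277 + (11*(-5))*10 = 67277 - 55*10 = 67277 - 550 = 66727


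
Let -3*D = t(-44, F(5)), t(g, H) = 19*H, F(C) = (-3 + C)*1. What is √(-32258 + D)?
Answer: 2*I*√72609/3 ≈ 179.64*I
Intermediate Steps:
F(C) = -3 + C
D = -38/3 (D = -19*(-3 + 5)/3 = -19*2/3 = -⅓*38 = -38/3 ≈ -12.667)
√(-32258 + D) = √(-32258 - 38/3) = √(-96812/3) = 2*I*√72609/3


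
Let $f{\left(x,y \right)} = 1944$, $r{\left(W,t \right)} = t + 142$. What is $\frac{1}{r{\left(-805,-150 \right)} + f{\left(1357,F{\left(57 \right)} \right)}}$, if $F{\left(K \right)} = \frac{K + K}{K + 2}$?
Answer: $\frac{1}{1936} \approx 0.00051653$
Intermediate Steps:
$r{\left(W,t \right)} = 142 + t$
$F{\left(K \right)} = \frac{2 K}{2 + K}$
$\frac{1}{r{\left(-805,-150 \right)} + f{\left(1357,F{\left(57 \right)} \right)}} = \frac{1}{\left(142 - 150\right) + 1944} = \frac{1}{-8 + 1944} = \frac{1}{1936}$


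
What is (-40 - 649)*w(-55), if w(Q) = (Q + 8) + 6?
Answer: 28249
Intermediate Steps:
w(Q) = 14 + Q (w(Q) = (8 + Q) + 6 = 14 + Q)
(-40 - 649)*w(-55) = (-40 - 649)*(14 - 55) = -689*(-41) = 28249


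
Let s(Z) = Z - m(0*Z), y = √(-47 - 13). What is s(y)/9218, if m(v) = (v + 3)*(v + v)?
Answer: I*√15/4609 ≈ 0.00084031*I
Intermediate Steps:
m(v) = 2*v*(3 + v) (m(v) = (3 + v)*(2*v) = 2*v*(3 + v))
y = 2*I*√15 (y = √(-60) = 2*I*√15 ≈ 7.746*I)
s(Z) = Z (s(Z) = Z - 2*0*Z*(3 + 0*Z) = Z - 2*0*(3 + 0) = Z - 2*0*3 = Z - 1*0 = Z + 0 = Z)
s(y)/9218 = (2*I*√15)/9218 = (2*I*√15)*(1/9218) = I*√15/4609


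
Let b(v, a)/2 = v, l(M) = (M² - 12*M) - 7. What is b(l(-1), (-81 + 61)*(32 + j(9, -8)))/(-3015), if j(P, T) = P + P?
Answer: -4/1005 ≈ -0.0039801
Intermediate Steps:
j(P, T) = 2*P
l(M) = -7 + M² - 12*M
b(v, a) = 2*v
b(l(-1), (-81 + 61)*(32 + j(9, -8)))/(-3015) = (2*(-7 + (-1)² - 12*(-1)))/(-3015) = (2*(-7 + 1 + 12))*(-1/3015) = (2*6)*(-1/3015) = 12*(-1/3015) = -4/1005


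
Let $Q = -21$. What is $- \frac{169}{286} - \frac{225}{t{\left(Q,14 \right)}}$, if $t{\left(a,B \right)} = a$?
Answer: $\frac{1559}{154} \approx 10.123$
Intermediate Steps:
$- \frac{169}{286} - \frac{225}{t{\left(Q,14 \right)}} = - \frac{169}{286} - \frac{225}{-21} = \left(-169\right) \frac{1}{286} - - \frac{75}{7} = - \frac{13}{22} + \frac{75}{7} = \frac{1559}{154}$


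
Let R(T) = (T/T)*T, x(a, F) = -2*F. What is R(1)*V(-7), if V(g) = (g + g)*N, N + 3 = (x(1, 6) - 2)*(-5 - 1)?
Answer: -1134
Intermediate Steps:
N = 81 (N = -3 + (-2*6 - 2)*(-5 - 1) = -3 + (-12 - 2)*(-6) = -3 - 14*(-6) = -3 + 84 = 81)
R(T) = T (R(T) = 1*T = T)
V(g) = 162*g (V(g) = (g + g)*81 = (2*g)*81 = 162*g)
R(1)*V(-7) = 1*(162*(-7)) = 1*(-1134) = -1134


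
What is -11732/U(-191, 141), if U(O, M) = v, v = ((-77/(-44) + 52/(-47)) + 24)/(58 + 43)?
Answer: -222767216/4633 ≈ -48083.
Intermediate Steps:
v = 4633/18988 (v = ((-77*(-1/44) + 52*(-1/47)) + 24)/101 = ((7/4 - 52/47) + 24)*(1/101) = (121/188 + 24)*(1/101) = (4633/188)*(1/101) = 4633/18988 ≈ 0.24400)
U(O, M) = 4633/18988
-11732/U(-191, 141) = -11732/4633/18988 = -11732*18988/4633 = -222767216/4633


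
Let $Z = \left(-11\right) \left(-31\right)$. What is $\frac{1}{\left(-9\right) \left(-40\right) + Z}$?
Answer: $\frac{1}{701} \approx 0.0014265$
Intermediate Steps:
$Z = 341$
$\frac{1}{\left(-9\right) \left(-40\right) + Z} = \frac{1}{\left(-9\right) \left(-40\right) + 341} = \frac{1}{360 + 341} = \frac{1}{701}$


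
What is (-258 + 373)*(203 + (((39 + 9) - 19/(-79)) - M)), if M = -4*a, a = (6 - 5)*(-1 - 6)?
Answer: 2028140/79 ≈ 25673.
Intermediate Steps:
a = -7 (a = 1*(-7) = -7)
M = 28 (M = -4*(-7) = 28)
(-258 + 373)*(203 + (((39 + 9) - 19/(-79)) - M)) = (-258 + 373)*(203 + (((39 + 9) - 19/(-79)) - 1*28)) = 115*(203 + ((48 - 19*(-1/79)) - 28)) = 115*(203 + ((48 + 19/79) - 28)) = 115*(203 + (3811/79 - 28)) = 115*(203 + 1599/79) = 115*(17636/79) = 2028140/79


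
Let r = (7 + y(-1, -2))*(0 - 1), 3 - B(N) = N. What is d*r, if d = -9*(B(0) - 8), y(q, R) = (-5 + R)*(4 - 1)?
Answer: 630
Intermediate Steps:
y(q, R) = -15 + 3*R (y(q, R) = (-5 + R)*3 = -15 + 3*R)
B(N) = 3 - N
r = 14 (r = (7 + (-15 + 3*(-2)))*(0 - 1) = (7 + (-15 - 6))*(-1) = (7 - 21)*(-1) = -14*(-1) = 14)
d = 45 (d = -9*((3 - 1*0) - 8) = -9*((3 + 0) - 8) = -9*(3 - 8) = -9*(-5) = 45)
d*r = 45*14 = 630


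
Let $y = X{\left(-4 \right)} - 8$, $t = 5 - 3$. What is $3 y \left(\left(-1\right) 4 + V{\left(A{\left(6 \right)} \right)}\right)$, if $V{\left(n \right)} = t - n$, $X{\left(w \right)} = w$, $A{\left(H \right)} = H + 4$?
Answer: $432$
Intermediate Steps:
$t = 2$
$A{\left(H \right)} = 4 + H$
$V{\left(n \right)} = 2 - n$
$y = -12$ ($y = -4 - 8 = -12$)
$3 y \left(\left(-1\right) 4 + V{\left(A{\left(6 \right)} \right)}\right) = 3 \left(-12\right) \left(\left(-1\right) 4 + \left(2 - \left(4 + 6\right)\right)\right) = - 36 \left(-4 + \left(2 - 10\right)\right) = - 36 \left(-4 - 8\right) = \left(-36\right) \left(-12\right) = 432$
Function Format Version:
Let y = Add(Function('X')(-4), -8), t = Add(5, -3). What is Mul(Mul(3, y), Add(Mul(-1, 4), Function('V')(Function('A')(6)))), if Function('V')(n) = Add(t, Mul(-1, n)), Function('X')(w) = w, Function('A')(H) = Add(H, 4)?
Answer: 432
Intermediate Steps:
t = 2
Function('A')(H) = Add(4, H)
Function('V')(n) = Add(2, Mul(-1, n))
y = -12 (y = Add(-4, -8) = -12)
Mul(Mul(3, y), Add(Mul(-1, 4), Function('V')(Function('A')(6)))) = Mul(Mul(3, -12), Add(Mul(-1, 4), Add(2, Mul(-1, Add(4, 6))))) = Mul(-36, Add(-4, Add(2, Mul(-1, 10)))) = Mul(-36, Add(-4, Add(2, -10))) = Mul(-36, Add(-4, -8)) = Mul(-36, -12) = 432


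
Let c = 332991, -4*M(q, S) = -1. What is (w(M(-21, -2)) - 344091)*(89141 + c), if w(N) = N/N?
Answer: -145251399880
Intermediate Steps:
M(q, S) = ¼ (M(q, S) = -¼*(-1) = ¼)
w(N) = 1
(w(M(-21, -2)) - 344091)*(89141 + c) = (1 - 344091)*(89141 + 332991) = -344090*422132 = -145251399880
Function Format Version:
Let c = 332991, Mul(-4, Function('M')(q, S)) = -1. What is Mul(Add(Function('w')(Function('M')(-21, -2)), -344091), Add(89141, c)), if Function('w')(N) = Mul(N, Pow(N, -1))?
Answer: -145251399880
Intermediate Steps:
Function('M')(q, S) = Rational(1, 4) (Function('M')(q, S) = Mul(Rational(-1, 4), -1) = Rational(1, 4))
Function('w')(N) = 1
Mul(Add(Function('w')(Function('M')(-21, -2)), -344091), Add(89141, c)) = Mul(Add(1, -344091), Add(89141, 332991)) = Mul(-344090, 422132) = -145251399880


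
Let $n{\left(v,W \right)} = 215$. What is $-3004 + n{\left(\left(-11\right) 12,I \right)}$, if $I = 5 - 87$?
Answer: $-2789$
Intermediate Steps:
$I = -82$
$-3004 + n{\left(\left(-11\right) 12,I \right)} = -3004 + 215 = -2789$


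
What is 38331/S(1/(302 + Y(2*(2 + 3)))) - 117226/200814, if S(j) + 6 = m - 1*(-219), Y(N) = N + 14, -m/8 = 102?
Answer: -431560484/6727269 ≈ -64.151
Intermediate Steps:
m = -816 (m = -8*102 = -816)
Y(N) = 14 + N
S(j) = -603 (S(j) = -6 + (-816 - 1*(-219)) = -6 + (-816 + 219) = -6 - 597 = -603)
38331/S(1/(302 + Y(2*(2 + 3)))) - 117226/200814 = 38331/(-603) - 117226/200814 = 38331*(-1/603) - 117226*1/200814 = -4259/67 - 58613/100407 = -431560484/6727269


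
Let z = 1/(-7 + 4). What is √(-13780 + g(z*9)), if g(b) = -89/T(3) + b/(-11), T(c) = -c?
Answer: 2*I*√3743454/33 ≈ 117.26*I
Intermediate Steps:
z = -⅓ (z = 1/(-3) = -⅓ ≈ -0.33333)
g(b) = 89/3 - b/11 (g(b) = -89/((-1*3)) + b/(-11) = -89/(-3) + b*(-1/11) = -89*(-⅓) - b/11 = 89/3 - b/11)
√(-13780 + g(z*9)) = √(-13780 + (89/3 - (-1)*9/33)) = √(-13780 + (89/3 - 1/11*(-3))) = √(-13780 + (89/3 + 3/11)) = √(-13780 + 988/33) = √(-453752/33) = 2*I*√3743454/33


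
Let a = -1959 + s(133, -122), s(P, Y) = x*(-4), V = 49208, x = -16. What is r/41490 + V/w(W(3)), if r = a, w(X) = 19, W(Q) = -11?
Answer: 408320783/157662 ≈ 2589.8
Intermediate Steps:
s(P, Y) = 64 (s(P, Y) = -16*(-4) = 64)
a = -1895 (a = -1959 + 64 = -1895)
r = -1895
r/41490 + V/w(W(3)) = -1895/41490 + 49208/19 = -1895*1/41490 + 49208*(1/19) = -379/8298 + 49208/19 = 408320783/157662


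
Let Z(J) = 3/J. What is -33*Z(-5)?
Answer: 99/5 ≈ 19.800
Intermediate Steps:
-33*Z(-5) = -99/(-5) = -99*(-1)/5 = -33*(-⅗) = 99/5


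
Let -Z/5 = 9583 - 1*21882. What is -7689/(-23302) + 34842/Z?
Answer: 1284723339/1432956490 ≈ 0.89655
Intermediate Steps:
Z = 61495 (Z = -5*(9583 - 1*21882) = -5*(9583 - 21882) = -5*(-12299) = 61495)
-7689/(-23302) + 34842/Z = -7689/(-23302) + 34842/61495 = -7689*(-1/23302) + 34842*(1/61495) = 7689/23302 + 34842/61495 = 1284723339/1432956490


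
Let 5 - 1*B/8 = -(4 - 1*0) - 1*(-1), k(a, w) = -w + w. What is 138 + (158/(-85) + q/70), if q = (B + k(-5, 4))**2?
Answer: 23164/119 ≈ 194.66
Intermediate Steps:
k(a, w) = 0
B = 64 (B = 40 - 8*(-(4 - 1*0) - 1*(-1)) = 40 - 8*(-(4 + 0) + 1) = 40 - 8*(-1*4 + 1) = 40 - 8*(-4 + 1) = 40 - 8*(-3) = 40 + 24 = 64)
q = 4096 (q = (64 + 0)**2 = 64**2 = 4096)
138 + (158/(-85) + q/70) = 138 + (158/(-85) + 4096/70) = 138 + (158*(-1/85) + 4096*(1/70)) = 138 + (-158/85 + 2048/35) = 138 + 6742/119 = 23164/119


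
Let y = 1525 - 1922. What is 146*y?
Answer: -57962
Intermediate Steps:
y = -397
146*y = 146*(-397) = -57962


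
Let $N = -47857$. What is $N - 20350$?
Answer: $-68207$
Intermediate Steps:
$N - 20350 = -47857 - 20350 = -68207$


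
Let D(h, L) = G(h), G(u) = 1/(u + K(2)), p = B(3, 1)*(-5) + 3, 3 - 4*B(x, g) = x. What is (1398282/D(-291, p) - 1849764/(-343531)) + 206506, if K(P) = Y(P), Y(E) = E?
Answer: -138751135708988/343531 ≈ -4.0390e+8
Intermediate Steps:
B(x, g) = ¾ - x/4
p = 3 (p = (¾ - ¼*3)*(-5) + 3 = (¾ - ¾)*(-5) + 3 = 0*(-5) + 3 = 0 + 3 = 3)
K(P) = P
G(u) = 1/(2 + u) (G(u) = 1/(u + 2) = 1/(2 + u))
D(h, L) = 1/(2 + h)
(1398282/D(-291, p) - 1849764/(-343531)) + 206506 = (1398282/(1/(2 - 291)) - 1849764/(-343531)) + 206506 = (1398282/(1/(-289)) - 1849764*(-1/343531)) + 206506 = (1398282/(-1/289) + 1849764/343531) + 206506 = (1398282*(-289) + 1849764/343531) + 206506 = (-404103498 + 1849764/343531) + 206506 = -138822076921674/343531 + 206506 = -138751135708988/343531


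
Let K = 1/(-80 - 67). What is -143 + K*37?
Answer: -21058/147 ≈ -143.25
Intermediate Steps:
K = -1/147 (K = 1/(-147) = -1/147 ≈ -0.0068027)
-143 + K*37 = -143 - 1/147*37 = -143 - 37/147 = -21058/147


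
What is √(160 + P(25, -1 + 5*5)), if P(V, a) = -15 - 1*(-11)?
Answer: 2*√39 ≈ 12.490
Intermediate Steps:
P(V, a) = -4 (P(V, a) = -15 + 11 = -4)
√(160 + P(25, -1 + 5*5)) = √(160 - 4) = √156 = 2*√39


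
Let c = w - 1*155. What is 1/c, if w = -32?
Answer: -1/187 ≈ -0.0053476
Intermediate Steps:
c = -187 (c = -32 - 1*155 = -32 - 155 = -187)
1/c = 1/(-187) = -1/187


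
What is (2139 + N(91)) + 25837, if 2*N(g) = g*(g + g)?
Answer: 36257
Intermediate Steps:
N(g) = g² (N(g) = (g*(g + g))/2 = (g*(2*g))/2 = (2*g²)/2 = g²)
(2139 + N(91)) + 25837 = (2139 + 91²) + 25837 = (2139 + 8281) + 25837 = 10420 + 25837 = 36257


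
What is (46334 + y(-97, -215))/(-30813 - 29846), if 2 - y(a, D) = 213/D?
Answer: -9962453/13041685 ≈ -0.76389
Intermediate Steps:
y(a, D) = 2 - 213/D
(46334 + y(-97, -215))/(-30813 - 29846) = (46334 + (2 - 213/(-215)))/(-30813 - 29846) = (46334 + (2 - 213*(-1/215)))/(-60659) = (46334 + (2 + 213/215))*(-1/60659) = (46334 + 643/215)*(-1/60659) = (9962453/215)*(-1/60659) = -9962453/13041685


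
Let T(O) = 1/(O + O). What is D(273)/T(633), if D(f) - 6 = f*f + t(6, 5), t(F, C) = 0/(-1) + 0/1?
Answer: 94361310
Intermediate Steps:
T(O) = 1/(2*O)
t(F, C) = 0 (t(F, C) = 0*(-1) + 0*1 = 0 + 0 = 0)
D(f) = 6 + f**2 (D(f) = 6 + (f*f + 0) = 6 + (f**2 + 0) = 6 + f**2)
D(273)/T(633) = (6 + 273**2)/(((1/2)/633)) = (6 + 74529)/(((1/2)*(1/633))) = 74535/(1/1266) = 74535*1266 = 94361310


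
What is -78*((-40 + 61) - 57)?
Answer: 2808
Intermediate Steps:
-78*((-40 + 61) - 57) = -78*(21 - 57) = -78*(-36) = 2808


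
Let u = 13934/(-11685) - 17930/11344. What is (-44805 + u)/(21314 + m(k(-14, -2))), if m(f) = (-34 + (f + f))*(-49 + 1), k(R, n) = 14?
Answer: -2969739112273/1431722666640 ≈ -2.0742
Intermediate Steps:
u = -183789673/66277320 (u = 13934*(-1/11685) - 17930*1/11344 = -13934/11685 - 8965/5672 = -183789673/66277320 ≈ -2.7730)
m(f) = 1632 - 96*f (m(f) = (-34 + 2*f)*(-48) = 1632 - 96*f)
(-44805 + u)/(21314 + m(k(-14, -2))) = (-44805 - 183789673/66277320)/(21314 + (1632 - 96*14)) = -2969739112273/(66277320*(21314 + (1632 - 1344))) = -2969739112273/(66277320*(21314 + 288)) = -2969739112273/66277320/21602 = -2969739112273/66277320*1/21602 = -2969739112273/1431722666640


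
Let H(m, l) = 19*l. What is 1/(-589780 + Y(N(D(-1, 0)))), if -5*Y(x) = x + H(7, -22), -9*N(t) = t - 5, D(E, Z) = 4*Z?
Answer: -45/26536343 ≈ -1.6958e-6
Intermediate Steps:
N(t) = 5/9 - t/9 (N(t) = -(t - 5)/9 = -(-5 + t)/9 = 5/9 - t/9)
Y(x) = 418/5 - x/5 (Y(x) = -(x + 19*(-22))/5 = -(x - 418)/5 = -(-418 + x)/5 = 418/5 - x/5)
1/(-589780 + Y(N(D(-1, 0)))) = 1/(-589780 + (418/5 - (5/9 - 4*0/9)/5)) = 1/(-589780 + (418/5 - (5/9 - 1/9*0)/5)) = 1/(-589780 + (418/5 - (5/9 + 0)/5)) = 1/(-589780 + (418/5 - 1/5*5/9)) = 1/(-589780 + (418/5 - 1/9)) = 1/(-589780 + 3757/45) = 1/(-26536343/45) = -45/26536343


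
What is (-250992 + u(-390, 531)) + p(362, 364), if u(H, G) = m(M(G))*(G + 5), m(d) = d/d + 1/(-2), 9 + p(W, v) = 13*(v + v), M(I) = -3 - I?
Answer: -241269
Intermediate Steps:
p(W, v) = -9 + 26*v (p(W, v) = -9 + 13*(v + v) = -9 + 13*(2*v) = -9 + 26*v)
m(d) = 1/2 (m(d) = 1 + 1*(-1/2) = 1 - 1/2 = 1/2)
u(H, G) = 5/2 + G/2 (u(H, G) = (G + 5)/2 = (5 + G)/2 = 5/2 + G/2)
(-250992 + u(-390, 531)) + p(362, 364) = (-250992 + (5/2 + (1/2)*531)) + (-9 + 26*364) = (-250992 + (5/2 + 531/2)) + (-9 + 9464) = (-250992 + 268) + 9455 = -250724 + 9455 = -241269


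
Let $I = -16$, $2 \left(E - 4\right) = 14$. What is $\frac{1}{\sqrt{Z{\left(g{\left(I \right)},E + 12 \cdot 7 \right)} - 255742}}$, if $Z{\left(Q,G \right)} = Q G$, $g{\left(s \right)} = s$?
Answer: $- \frac{i \sqrt{257262}}{257262} \approx - 0.0019716 i$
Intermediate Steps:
$E = 11$ ($E = 4 + \frac{1}{2} \cdot 14 = 4 + 7 = 11$)
$Z{\left(Q,G \right)} = G Q$
$\frac{1}{\sqrt{Z{\left(g{\left(I \right)},E + 12 \cdot 7 \right)} - 255742}} = \frac{1}{\sqrt{\left(11 + 12 \cdot 7\right) \left(-16\right) - 255742}} = \frac{1}{\sqrt{\left(11 + 84\right) \left(-16\right) - 255742}} = \frac{1}{\sqrt{95 \left(-16\right) - 255742}} = \frac{1}{\sqrt{-1520 - 255742}} = \frac{1}{\sqrt{-257262}} = \frac{1}{i \sqrt{257262}} = - \frac{i \sqrt{257262}}{257262}$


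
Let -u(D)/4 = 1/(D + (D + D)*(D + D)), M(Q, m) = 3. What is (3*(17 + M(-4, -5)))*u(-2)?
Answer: -120/7 ≈ -17.143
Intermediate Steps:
u(D) = -4/(D + 4*D²) (u(D) = -4/(D + (D + D)*(D + D)) = -4/(D + (2*D)*(2*D)) = -4/(D + 4*D²))
(3*(17 + M(-4, -5)))*u(-2) = (3*(17 + 3))*(-4/(-2*(1 + 4*(-2)))) = (3*20)*(-4*(-½)/(1 - 8)) = 60*(-4*(-½)/(-7)) = 60*(-4*(-½)*(-⅐)) = 60*(-2/7) = -120/7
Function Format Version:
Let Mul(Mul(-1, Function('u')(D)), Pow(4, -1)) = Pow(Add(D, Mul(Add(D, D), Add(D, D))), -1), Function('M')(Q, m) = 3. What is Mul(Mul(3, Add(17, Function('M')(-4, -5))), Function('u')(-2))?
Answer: Rational(-120, 7) ≈ -17.143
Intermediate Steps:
Function('u')(D) = Mul(-4, Pow(Add(D, Mul(4, Pow(D, 2))), -1)) (Function('u')(D) = Mul(-4, Pow(Add(D, Mul(Add(D, D), Add(D, D))), -1)) = Mul(-4, Pow(Add(D, Mul(Mul(2, D), Mul(2, D))), -1)) = Mul(-4, Pow(Add(D, Mul(4, Pow(D, 2))), -1)))
Mul(Mul(3, Add(17, Function('M')(-4, -5))), Function('u')(-2)) = Mul(Mul(3, Add(17, 3)), Mul(-4, Pow(-2, -1), Pow(Add(1, Mul(4, -2)), -1))) = Mul(Mul(3, 20), Mul(-4, Rational(-1, 2), Pow(Add(1, -8), -1))) = Mul(60, Mul(-4, Rational(-1, 2), Pow(-7, -1))) = Mul(60, Mul(-4, Rational(-1, 2), Rational(-1, 7))) = Mul(60, Rational(-2, 7)) = Rational(-120, 7)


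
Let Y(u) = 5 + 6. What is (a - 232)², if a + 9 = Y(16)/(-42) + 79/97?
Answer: 959582853889/16597476 ≈ 57815.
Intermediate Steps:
Y(u) = 11
a = -34415/4074 (a = -9 + (11/(-42) + 79/97) = -9 + (11*(-1/42) + 79*(1/97)) = -9 + (-11/42 + 79/97) = -9 + 2251/4074 = -34415/4074 ≈ -8.4475)
(a - 232)² = (-34415/4074 - 232)² = (-979583/4074)² = 959582853889/16597476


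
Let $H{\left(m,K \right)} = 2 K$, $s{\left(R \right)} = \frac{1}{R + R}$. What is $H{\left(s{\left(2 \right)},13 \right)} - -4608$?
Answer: $4634$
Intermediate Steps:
$s{\left(R \right)} = \frac{1}{2 R}$
$H{\left(s{\left(2 \right)},13 \right)} - -4608 = 2 \cdot 13 - -4608 = 26 + 4608 = 4634$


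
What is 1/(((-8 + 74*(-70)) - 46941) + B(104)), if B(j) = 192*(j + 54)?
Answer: -1/21793 ≈ -4.5886e-5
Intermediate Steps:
B(j) = 10368 + 192*j (B(j) = 192*(54 + j) = 10368 + 192*j)
1/(((-8 + 74*(-70)) - 46941) + B(104)) = 1/(((-8 + 74*(-70)) - 46941) + (10368 + 192*104)) = 1/(((-8 - 5180) - 46941) + (10368 + 19968)) = 1/((-5188 - 46941) + 30336) = 1/(-52129 + 30336) = 1/(-21793) = -1/21793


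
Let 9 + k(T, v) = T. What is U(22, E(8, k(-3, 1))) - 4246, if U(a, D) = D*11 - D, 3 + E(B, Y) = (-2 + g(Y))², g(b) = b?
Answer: -2316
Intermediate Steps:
k(T, v) = -9 + T
E(B, Y) = -3 + (-2 + Y)²
U(a, D) = 10*D (U(a, D) = 11*D - D = 10*D)
U(22, E(8, k(-3, 1))) - 4246 = 10*(-3 + (-2 + (-9 - 3))²) - 4246 = 10*(-3 + (-2 - 12)²) - 4246 = 10*(-3 + (-14)²) - 4246 = 10*(-3 + 196) - 4246 = 10*193 - 4246 = 1930 - 4246 = -2316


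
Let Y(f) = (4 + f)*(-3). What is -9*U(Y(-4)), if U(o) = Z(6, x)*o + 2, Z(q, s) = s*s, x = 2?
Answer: -18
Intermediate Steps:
Z(q, s) = s²
Y(f) = -12 - 3*f
U(o) = 2 + 4*o (U(o) = 2²*o + 2 = 4*o + 2 = 2 + 4*o)
-9*U(Y(-4)) = -9*(2 + 4*(-12 - 3*(-4))) = -9*(2 + 4*(-12 + 12)) = -9*(2 + 4*0) = -9*(2 + 0) = -9*2 = -18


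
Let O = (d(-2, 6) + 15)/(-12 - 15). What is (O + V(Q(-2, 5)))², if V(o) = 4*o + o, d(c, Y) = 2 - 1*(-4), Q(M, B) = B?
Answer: 47524/81 ≈ 586.72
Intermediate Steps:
d(c, Y) = 6 (d(c, Y) = 2 + 4 = 6)
V(o) = 5*o
O = -7/9 (O = (6 + 15)/(-12 - 15) = 21/(-27) = 21*(-1/27) = -7/9 ≈ -0.77778)
(O + V(Q(-2, 5)))² = (-7/9 + 5*5)² = (-7/9 + 25)² = (218/9)² = 47524/81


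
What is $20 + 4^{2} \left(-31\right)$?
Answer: $-476$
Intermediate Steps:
$20 + 4^{2} \left(-31\right) = 20 + 16 \left(-31\right) = 20 - 496 = -476$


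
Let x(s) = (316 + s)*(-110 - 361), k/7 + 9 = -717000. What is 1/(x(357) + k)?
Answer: -1/5336046 ≈ -1.8740e-7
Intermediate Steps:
k = -5019063 (k = -63 + 7*(-717000) = -63 - 5019000 = -5019063)
x(s) = -148836 - 471*s (x(s) = (316 + s)*(-471) = -148836 - 471*s)
1/(x(357) + k) = 1/((-148836 - 471*357) - 5019063) = 1/((-148836 - 168147) - 5019063) = 1/(-316983 - 5019063) = 1/(-5336046) = -1/5336046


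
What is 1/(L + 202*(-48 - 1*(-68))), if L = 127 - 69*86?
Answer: -1/1767 ≈ -0.00056593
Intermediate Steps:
L = -5807 (L = 127 - 5934 = -5807)
1/(L + 202*(-48 - 1*(-68))) = 1/(-5807 + 202*(-48 - 1*(-68))) = 1/(-5807 + 202*(-48 + 68)) = 1/(-5807 + 202*20) = 1/(-5807 + 4040) = 1/(-1767) = -1/1767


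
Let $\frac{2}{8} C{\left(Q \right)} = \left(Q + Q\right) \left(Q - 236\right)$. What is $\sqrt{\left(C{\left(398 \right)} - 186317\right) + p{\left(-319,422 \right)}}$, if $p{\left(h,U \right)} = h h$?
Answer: $2 \sqrt{107813} \approx 656.7$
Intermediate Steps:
$C{\left(Q \right)} = 8 Q \left(-236 + Q\right)$ ($C{\left(Q \right)} = 4 \left(Q + Q\right) \left(Q - 236\right) = 4 \cdot 2 Q \left(-236 + Q\right) = 8 Q \left(-236 + Q\right)$)
$p{\left(h,U \right)} = h^{2}$
$\sqrt{\left(C{\left(398 \right)} - 186317\right) + p{\left(-319,422 \right)}} = \sqrt{\left(8 \cdot 398 \left(-236 + 398\right) - 186317\right) + \left(-319\right)^{2}} = \sqrt{\left(8 \cdot 398 \cdot 162 - 186317\right) + 101761} = \sqrt{\left(515808 - 186317\right) + 101761} = \sqrt{329491 + 101761} = \sqrt{431252} = 2 \sqrt{107813}$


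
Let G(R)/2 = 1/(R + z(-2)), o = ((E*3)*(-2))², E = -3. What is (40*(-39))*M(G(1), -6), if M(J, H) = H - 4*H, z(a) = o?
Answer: -28080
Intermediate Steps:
o = 324 (o = (-3*3*(-2))² = (-9*(-2))² = 18² = 324)
z(a) = 324
G(R) = 2/(324 + R) (G(R) = 2/(R + 324) = 2/(324 + R))
M(J, H) = -3*H
(40*(-39))*M(G(1), -6) = (40*(-39))*(-3*(-6)) = -1560*18 = -28080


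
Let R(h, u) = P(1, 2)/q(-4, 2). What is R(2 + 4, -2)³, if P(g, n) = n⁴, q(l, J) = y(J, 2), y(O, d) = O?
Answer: 512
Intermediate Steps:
q(l, J) = J
R(h, u) = 8 (R(h, u) = 2⁴/2 = 16*(½) = 8)
R(2 + 4, -2)³ = 8³ = 512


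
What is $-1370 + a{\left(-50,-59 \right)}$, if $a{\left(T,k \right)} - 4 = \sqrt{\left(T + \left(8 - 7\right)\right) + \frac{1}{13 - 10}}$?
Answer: $-1366 + \frac{i \sqrt{438}}{3} \approx -1366.0 + 6.9762 i$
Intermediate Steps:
$a{\left(T,k \right)} = 4 + \sqrt{\frac{4}{3} + T}$ ($a{\left(T,k \right)} = 4 + \sqrt{\left(T + \left(8 - 7\right)\right) + \frac{1}{13 - 10}} = 4 + \sqrt{\left(T + \left(8 - 7\right)\right) + \frac{1}{3}} = 4 + \sqrt{\left(T + 1\right) + \frac{1}{3}} = 4 + \sqrt{\left(1 + T\right) + \frac{1}{3}} = 4 + \sqrt{\frac{4}{3} + T}$)
$-1370 + a{\left(-50,-59 \right)} = -1370 + \left(4 + \frac{\sqrt{12 + 9 \left(-50\right)}}{3}\right) = -1370 + \left(4 + \frac{\sqrt{12 - 450}}{3}\right) = -1370 + \left(4 + \frac{\sqrt{-438}}{3}\right) = -1370 + \left(4 + \frac{i \sqrt{438}}{3}\right) = -1366 + \frac{i \sqrt{438}}{3}$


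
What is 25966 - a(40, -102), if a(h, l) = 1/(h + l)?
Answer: 1609893/62 ≈ 25966.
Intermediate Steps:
25966 - a(40, -102) = 25966 - 1/(40 - 102) = 25966 - 1/(-62) = 25966 - 1*(-1/62) = 25966 + 1/62 = 1609893/62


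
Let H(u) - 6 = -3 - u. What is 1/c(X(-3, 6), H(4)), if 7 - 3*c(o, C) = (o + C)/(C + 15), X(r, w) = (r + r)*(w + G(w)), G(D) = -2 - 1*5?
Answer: 14/31 ≈ 0.45161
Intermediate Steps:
G(D) = -7 (G(D) = -2 - 5 = -7)
X(r, w) = 2*r*(-7 + w) (X(r, w) = (r + r)*(w - 7) = (2*r)*(-7 + w) = 2*r*(-7 + w))
H(u) = 3 - u (H(u) = 6 + (-3 - u) = 3 - u)
c(o, C) = 7/3 - (C + o)/(3*(15 + C)) (c(o, C) = 7/3 - (o + C)/(3*(C + 15)) = 7/3 - (C + o)/(3*(15 + C)))
1/c(X(-3, 6), H(4)) = 1/((105 - 2*(-3)*(-7 + 6) + 6*(3 - 1*4))/(3*(15 + (3 - 1*4)))) = 1/((105 - 2*(-3)*(-1) + 6*(3 - 4))/(3*(15 + (3 - 4)))) = 1/((105 - 1*6 + 6*(-1))/(3*(15 - 1))) = 1/((⅓)*(105 - 6 - 6)/14) = 1/((⅓)*(1/14)*93) = 1/(31/14) = 14/31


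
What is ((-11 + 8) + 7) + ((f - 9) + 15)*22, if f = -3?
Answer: 70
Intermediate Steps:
((-11 + 8) + 7) + ((f - 9) + 15)*22 = ((-11 + 8) + 7) + ((-3 - 9) + 15)*22 = (-3 + 7) + (-12 + 15)*22 = 4 + 3*22 = 4 + 66 = 70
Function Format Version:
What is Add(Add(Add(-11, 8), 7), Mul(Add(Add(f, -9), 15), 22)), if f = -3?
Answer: 70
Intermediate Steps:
Add(Add(Add(-11, 8), 7), Mul(Add(Add(f, -9), 15), 22)) = Add(Add(Add(-11, 8), 7), Mul(Add(Add(-3, -9), 15), 22)) = Add(Add(-3, 7), Mul(Add(-12, 15), 22)) = Add(4, Mul(3, 22)) = Add(4, 66) = 70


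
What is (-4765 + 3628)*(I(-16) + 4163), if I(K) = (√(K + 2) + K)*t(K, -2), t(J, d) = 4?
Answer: -4660563 - 4548*I*√14 ≈ -4.6606e+6 - 17017.0*I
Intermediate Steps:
I(K) = 4*K + 4*√(2 + K) (I(K) = (√(K + 2) + K)*4 = (√(2 + K) + K)*4 = (K + √(2 + K))*4 = 4*K + 4*√(2 + K))
(-4765 + 3628)*(I(-16) + 4163) = (-4765 + 3628)*((4*(-16) + 4*√(2 - 16)) + 4163) = -1137*((-64 + 4*√(-14)) + 4163) = -1137*((-64 + 4*(I*√14)) + 4163) = -1137*((-64 + 4*I*√14) + 4163) = -1137*(4099 + 4*I*√14) = -4660563 - 4548*I*√14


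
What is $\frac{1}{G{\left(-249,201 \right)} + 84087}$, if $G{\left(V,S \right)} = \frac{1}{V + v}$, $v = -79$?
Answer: $\frac{328}{27580535} \approx 1.1892 \cdot 10^{-5}$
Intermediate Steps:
$G{\left(V,S \right)} = \frac{1}{-79 + V}$ ($G{\left(V,S \right)} = \frac{1}{V - 79} = \frac{1}{-79 + V}$)
$\frac{1}{G{\left(-249,201 \right)} + 84087} = \frac{1}{\frac{1}{-79 - 249} + 84087} = \frac{1}{\frac{1}{-328} + 84087} = \frac{1}{- \frac{1}{328} + 84087} = \frac{1}{\frac{27580535}{328}} = \frac{328}{27580535}$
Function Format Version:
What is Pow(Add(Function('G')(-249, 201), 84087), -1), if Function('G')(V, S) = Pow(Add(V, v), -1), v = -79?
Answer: Rational(328, 27580535) ≈ 1.1892e-5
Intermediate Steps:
Function('G')(V, S) = Pow(Add(-79, V), -1) (Function('G')(V, S) = Pow(Add(V, -79), -1) = Pow(Add(-79, V), -1))
Pow(Add(Function('G')(-249, 201), 84087), -1) = Pow(Add(Pow(Add(-79, -249), -1), 84087), -1) = Pow(Add(Pow(-328, -1), 84087), -1) = Pow(Add(Rational(-1, 328), 84087), -1) = Pow(Rational(27580535, 328), -1) = Rational(328, 27580535)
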